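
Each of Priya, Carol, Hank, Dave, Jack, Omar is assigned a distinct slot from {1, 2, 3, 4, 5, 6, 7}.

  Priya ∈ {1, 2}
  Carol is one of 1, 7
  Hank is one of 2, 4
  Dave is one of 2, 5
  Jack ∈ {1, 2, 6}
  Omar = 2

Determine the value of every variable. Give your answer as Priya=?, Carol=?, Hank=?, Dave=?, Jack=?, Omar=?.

Priya=1, Carol=7, Hank=4, Dave=5, Jack=6, Omar=2

Omar's domain is down to {2}, so Omar = 2. Strike 2 from Priya, Hank, Dave, Jack.
Priya has just one choice, so Priya = 1. Strike 1 from Carol, Jack.
Carol's domain is down to {7}, so Carol = 7.
Hank must be 4 (only option left).
That leaves Dave = 5.
Jack's domain is down to {6}, so Jack = 6.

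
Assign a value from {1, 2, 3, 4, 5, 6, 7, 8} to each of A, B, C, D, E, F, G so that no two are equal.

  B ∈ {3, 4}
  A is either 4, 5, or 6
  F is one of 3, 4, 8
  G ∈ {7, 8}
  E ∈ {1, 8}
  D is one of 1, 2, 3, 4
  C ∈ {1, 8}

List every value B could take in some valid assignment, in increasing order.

The 2 variables C and E are confined to {1, 8}, which locks those values in; drop them from D, F, G.
G must be 7 (only option left).
B and F share exactly the 2 values {3, 4}; by pigeonhole those values go to them, so strike 3, 4 from A, D.
D must be 2 (only option left).
No further eliminations apply; B can still be any of 3, 4.

3, 4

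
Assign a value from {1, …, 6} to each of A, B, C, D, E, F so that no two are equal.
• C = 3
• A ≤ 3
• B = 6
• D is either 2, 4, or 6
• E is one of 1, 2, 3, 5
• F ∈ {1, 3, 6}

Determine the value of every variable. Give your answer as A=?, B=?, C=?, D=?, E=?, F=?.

A=2, B=6, C=3, D=4, E=5, F=1

B has just one choice, so B = 6. So D, F can't be 6.
C has just one choice, so C = 3. Eliminate 3 elsewhere: A, E, F.
F has just one choice, so F = 1. Eliminate 1 elsewhere: A, E.
A's domain is down to {2}, so A = 2. Strike 2 from D, E.
That leaves D = 4.
E must be 5 (only option left).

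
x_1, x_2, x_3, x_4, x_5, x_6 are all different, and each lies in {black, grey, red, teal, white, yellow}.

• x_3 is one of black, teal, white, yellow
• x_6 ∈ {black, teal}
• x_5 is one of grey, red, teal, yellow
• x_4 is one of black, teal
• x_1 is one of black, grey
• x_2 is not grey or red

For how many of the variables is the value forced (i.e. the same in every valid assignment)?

Among the 6 variables, red fits only x_5 (and all 6 values in {black, grey, red, teal, white, yellow} must be used), so x_5 = red.
The 5 still-open variables together cover exactly {black, grey, teal, white, yellow} — 5 values for 5 variables — and grey appears only in x_1's list, so x_1 = grey.
x_4 and x_6 share exactly the 2 values {black, teal}; by pigeonhole those values go to them, so strike black, teal from x_2, x_3.
Determined: x_1=grey, x_5=red. The other variables each still have more than one consistent value. That makes 2.

2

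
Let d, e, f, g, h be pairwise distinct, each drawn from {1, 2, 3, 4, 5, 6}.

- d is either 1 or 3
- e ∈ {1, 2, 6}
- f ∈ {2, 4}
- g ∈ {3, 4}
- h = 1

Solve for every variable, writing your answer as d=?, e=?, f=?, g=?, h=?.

d=3, e=6, f=2, g=4, h=1

h must be 1 (only option left). Strike 1 from d, e.
d's domain is down to {3}, so d = 3. Remove 3 from g.
g's domain is down to {4}, so g = 4. Eliminate 4 elsewhere: f.
That leaves f = 2. So e can't be 2.
e's domain is down to {6}, so e = 6.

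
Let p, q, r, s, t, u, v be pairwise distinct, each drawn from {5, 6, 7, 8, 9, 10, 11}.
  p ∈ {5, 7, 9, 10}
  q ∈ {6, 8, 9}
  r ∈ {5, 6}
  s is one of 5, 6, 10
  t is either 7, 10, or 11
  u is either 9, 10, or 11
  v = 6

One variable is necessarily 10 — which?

v has just one choice, so v = 6. Eliminate 6 elsewhere: q, r, s.
That leaves r = 5. Strike 5 from p, s.
So 10 goes to s.

s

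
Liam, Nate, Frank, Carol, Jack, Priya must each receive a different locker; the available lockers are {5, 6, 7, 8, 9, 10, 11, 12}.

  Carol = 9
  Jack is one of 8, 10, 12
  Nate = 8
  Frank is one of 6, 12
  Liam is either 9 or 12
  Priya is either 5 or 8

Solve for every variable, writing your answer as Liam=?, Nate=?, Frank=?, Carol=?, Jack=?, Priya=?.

Nate must be 8 (only option left). Eliminate 8 elsewhere: Jack, Priya.
Carol must be 9 (only option left). Eliminate 9 elsewhere: Liam.
Priya's domain is down to {5}, so Priya = 5.
Liam has just one choice, so Liam = 12. Strike 12 from Frank, Jack.
That leaves Frank = 6.
Jack's domain is down to {10}, so Jack = 10.

Liam=12, Nate=8, Frank=6, Carol=9, Jack=10, Priya=5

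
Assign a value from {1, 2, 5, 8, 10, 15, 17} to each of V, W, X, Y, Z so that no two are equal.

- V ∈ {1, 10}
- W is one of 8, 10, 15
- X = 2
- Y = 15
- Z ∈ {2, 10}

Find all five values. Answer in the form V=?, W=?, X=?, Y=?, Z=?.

X has just one choice, so X = 2. Eliminate 2 elsewhere: Z.
Y's domain is down to {15}, so Y = 15. Strike 15 from W.
That leaves Z = 10. Strike 10 from V, W.
V's domain is down to {1}, so V = 1.
W has just one choice, so W = 8.

V=1, W=8, X=2, Y=15, Z=10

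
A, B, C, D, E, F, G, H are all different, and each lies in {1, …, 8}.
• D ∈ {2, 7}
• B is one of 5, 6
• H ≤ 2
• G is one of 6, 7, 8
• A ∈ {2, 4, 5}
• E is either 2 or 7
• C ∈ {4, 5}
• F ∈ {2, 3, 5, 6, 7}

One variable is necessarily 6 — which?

Among the 8 variables, 1 fits only H (and all 8 values in {1, 2, 3, 4, 5, 6, 7, 8} must be used), so H = 1.
The 7 still-open variables draw from only 7 values {2, 3, 4, 5, 6, 7, 8}, so each is used; only F can be 3, hence F = 3.
The 6 still-open variables together cover exactly {2, 4, 5, 6, 7, 8} — 6 values for 6 variables — and 8 appears only in G's list, so G = 8.
The 5 still-open variables together cover exactly {2, 4, 5, 6, 7} — 5 values for 5 variables — and 6 appears only in B's list, so B = 6.

B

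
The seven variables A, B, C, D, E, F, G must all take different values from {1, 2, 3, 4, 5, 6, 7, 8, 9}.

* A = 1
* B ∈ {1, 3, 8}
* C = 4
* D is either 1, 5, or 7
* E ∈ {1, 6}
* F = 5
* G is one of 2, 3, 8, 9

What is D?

A must be 1 (only option left). So B, D, E can't be 1.
C's domain is down to {4}, so C = 4.
E must be 6 (only option left).
That leaves F = 5. So D can't be 5.
So D = 7.

7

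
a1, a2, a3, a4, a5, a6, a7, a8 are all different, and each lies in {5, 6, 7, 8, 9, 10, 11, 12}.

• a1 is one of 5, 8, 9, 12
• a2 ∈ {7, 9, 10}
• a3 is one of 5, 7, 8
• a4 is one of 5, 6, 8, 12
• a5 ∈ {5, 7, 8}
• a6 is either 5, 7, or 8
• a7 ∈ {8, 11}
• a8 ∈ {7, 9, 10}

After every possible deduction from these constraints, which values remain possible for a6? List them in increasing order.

The 8 variables together cover exactly {5, 6, 7, 8, 9, 10, 11, 12} — 8 values for 8 variables — and 6 appears only in a4's list, so a4 = 6.
Among the 7 still-open variables, 11 fits only a7 (and all 7 values in {5, 7, 8, 9, 10, 11, 12} must be used), so a7 = 11.
Among the 6 still-open variables, 12 fits only a1 (and all 6 values in {5, 7, 8, 9, 10, 12} must be used), so a1 = 12.
The 3 variables a3, a5, a6 are confined to {5, 7, 8}, which locks those values in; drop them from a2, a8.
No further eliminations apply; a6 can still be any of 5, 7, 8.

5, 7, 8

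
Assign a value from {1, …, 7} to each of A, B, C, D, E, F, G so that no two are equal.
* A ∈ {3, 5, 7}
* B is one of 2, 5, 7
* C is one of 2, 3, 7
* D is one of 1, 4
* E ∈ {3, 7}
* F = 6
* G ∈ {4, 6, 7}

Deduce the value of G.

4

F has just one choice, so F = 6. So G can't be 6.
Among the 6 still-open variables, 1 fits only D (and all 6 values in {1, 2, 3, 4, 5, 7} must be used), so D = 1.
The 5 still-open variables draw from only 5 values {2, 3, 4, 5, 7}, so each is used; only G can be 4, hence G = 4.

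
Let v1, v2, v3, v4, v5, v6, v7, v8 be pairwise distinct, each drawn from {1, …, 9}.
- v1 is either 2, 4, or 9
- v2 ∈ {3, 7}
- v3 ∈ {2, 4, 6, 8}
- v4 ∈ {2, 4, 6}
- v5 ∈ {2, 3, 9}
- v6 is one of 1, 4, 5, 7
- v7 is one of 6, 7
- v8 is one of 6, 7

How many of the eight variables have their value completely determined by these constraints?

2

v7 and v8 between them cover only {6, 7} — a naked pair. Remove those values from v2, v3, v4, v6.
v2 must be 3 (only option left). Strike 3 from v5.
v1, v4, v5 between them cover only {2, 4, 9} — a naked triple. Remove those values from v3, v6.
That leaves v3 = 8.
Determined: v2=3, v3=8. The other variables each still have more than one consistent value. That makes 2.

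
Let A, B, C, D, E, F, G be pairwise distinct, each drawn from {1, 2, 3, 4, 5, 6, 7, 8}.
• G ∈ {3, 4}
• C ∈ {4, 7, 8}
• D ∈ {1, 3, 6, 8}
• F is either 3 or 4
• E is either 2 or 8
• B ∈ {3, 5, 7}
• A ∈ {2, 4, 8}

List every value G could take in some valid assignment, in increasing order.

F and G share exactly the 2 values {3, 4}; by pigeonhole those values go to them, so strike 3, 4 from A, B, C, D.
A and E between them cover only {2, 8} — a naked pair. Remove those values from C, D.
C must be 7 (only option left). Strike 7 from B.
That leaves B = 5.
No further eliminations apply; G can still be any of 3, 4.

3, 4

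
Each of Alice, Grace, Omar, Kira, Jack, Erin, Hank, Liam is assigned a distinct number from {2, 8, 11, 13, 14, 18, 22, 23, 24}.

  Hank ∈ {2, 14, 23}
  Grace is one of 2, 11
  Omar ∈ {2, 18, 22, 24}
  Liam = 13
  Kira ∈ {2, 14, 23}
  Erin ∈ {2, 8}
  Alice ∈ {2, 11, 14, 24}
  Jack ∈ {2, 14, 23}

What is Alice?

24

Liam has just one choice, so Liam = 13.
Kira, Jack, Hank between them cover only {2, 14, 23} — a naked triple. Remove those values from Alice, Grace, Omar, Erin.
Grace must be 11 (only option left). Strike 11 from Alice.
So Alice = 24.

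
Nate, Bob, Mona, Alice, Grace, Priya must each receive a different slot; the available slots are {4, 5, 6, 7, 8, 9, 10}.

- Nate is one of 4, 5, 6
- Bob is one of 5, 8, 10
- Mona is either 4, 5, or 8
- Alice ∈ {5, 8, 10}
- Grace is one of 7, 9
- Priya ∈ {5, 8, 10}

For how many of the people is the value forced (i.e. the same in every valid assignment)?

2

The 3 variables Bob, Alice, Priya are confined to {5, 8, 10}, which locks those values in; drop them from Nate, Mona.
That leaves Mona = 4. Eliminate 4 elsewhere: Nate.
That leaves Nate = 6.
Determined: Nate=6, Mona=4. The other people each still have more than one consistent value. That makes 2.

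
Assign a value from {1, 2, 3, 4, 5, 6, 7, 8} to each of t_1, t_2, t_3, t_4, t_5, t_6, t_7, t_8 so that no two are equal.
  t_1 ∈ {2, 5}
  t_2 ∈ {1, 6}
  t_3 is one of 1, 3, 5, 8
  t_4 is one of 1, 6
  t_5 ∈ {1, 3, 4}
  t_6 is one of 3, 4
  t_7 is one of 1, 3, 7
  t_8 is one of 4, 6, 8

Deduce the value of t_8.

The 8 variables draw from only 8 values {1, 2, 3, 4, 5, 6, 7, 8}, so each is used; only t_1 can be 2, hence t_1 = 2.
The 7 still-open variables together cover exactly {1, 3, 4, 5, 6, 7, 8} — 7 values for 7 variables — and 5 appears only in t_3's list, so t_3 = 5.
The 6 still-open variables together cover exactly {1, 3, 4, 6, 7, 8} — 6 values for 6 variables — and 7 appears only in t_7's list, so t_7 = 7.
The 5 still-open variables draw from only 5 values {1, 3, 4, 6, 8}, so each is used; only t_8 can be 8, hence t_8 = 8.

8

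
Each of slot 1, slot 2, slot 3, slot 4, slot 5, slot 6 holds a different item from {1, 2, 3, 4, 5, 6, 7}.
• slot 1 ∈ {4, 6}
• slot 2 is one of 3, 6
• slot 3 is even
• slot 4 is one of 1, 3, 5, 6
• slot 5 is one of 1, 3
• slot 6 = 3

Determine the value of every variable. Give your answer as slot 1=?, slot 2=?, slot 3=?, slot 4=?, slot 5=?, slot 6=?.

slot 1=4, slot 2=6, slot 3=2, slot 4=5, slot 5=1, slot 6=3

slot 6 has just one choice, so slot 6 = 3. Remove 3 from slot 2, slot 4, slot 5.
slot 2's domain is down to {6}, so slot 2 = 6. So slot 1, slot 3, slot 4 can't be 6.
slot 5 has just one choice, so slot 5 = 1. Eliminate 1 elsewhere: slot 4.
That leaves slot 1 = 4. Remove 4 from slot 3.
That leaves slot 3 = 2.
That leaves slot 4 = 5.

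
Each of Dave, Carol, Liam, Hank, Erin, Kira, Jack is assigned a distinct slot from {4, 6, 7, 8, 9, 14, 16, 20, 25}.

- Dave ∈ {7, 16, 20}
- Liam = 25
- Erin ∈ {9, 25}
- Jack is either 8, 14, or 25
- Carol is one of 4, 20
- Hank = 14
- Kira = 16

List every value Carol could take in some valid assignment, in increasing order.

Liam has just one choice, so Liam = 25. Remove 25 from Erin, Jack.
Hank's domain is down to {14}, so Hank = 14. Eliminate 14 elsewhere: Jack.
That leaves Erin = 9.
That leaves Kira = 16. Strike 16 from Dave.
That leaves Jack = 8.
No further eliminations apply; Carol can still be any of 4, 20.

4, 20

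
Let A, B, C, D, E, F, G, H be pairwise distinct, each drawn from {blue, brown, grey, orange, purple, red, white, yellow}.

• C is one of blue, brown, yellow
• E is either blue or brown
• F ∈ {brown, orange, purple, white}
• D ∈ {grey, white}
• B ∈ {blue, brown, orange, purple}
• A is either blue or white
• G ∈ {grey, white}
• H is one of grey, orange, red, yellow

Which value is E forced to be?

brown

Among the 8 variables, red fits only H (and all 8 values in {blue, brown, grey, orange, purple, red, white, yellow} must be used), so H = red.
The 7 still-open variables together cover exactly {blue, brown, grey, orange, purple, white, yellow} — 7 values for 7 variables — and yellow appears only in C's list, so C = yellow.
The 2 variables D and G are confined to {grey, white}, which locks those values in; drop them from A, F.
A has just one choice, so A = blue. Remove blue from B, E.
So E = brown.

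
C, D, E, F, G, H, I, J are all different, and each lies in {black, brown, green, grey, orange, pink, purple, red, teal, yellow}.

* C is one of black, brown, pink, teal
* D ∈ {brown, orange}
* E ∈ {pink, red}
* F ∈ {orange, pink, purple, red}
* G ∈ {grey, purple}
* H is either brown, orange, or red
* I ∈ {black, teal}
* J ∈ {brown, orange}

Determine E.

pink

Among the 8 variables, grey fits only G (and all 8 values in {black, brown, grey, orange, pink, purple, red, teal} must be used), so G = grey.
The 7 still-open variables draw from only 7 values {black, brown, orange, pink, purple, red, teal}, so each is used; only F can be purple, hence F = purple.
The 2 variables D and J are confined to {brown, orange}, which locks those values in; drop them from C, H.
That leaves H = red. Eliminate red elsewhere: E.
So E = pink.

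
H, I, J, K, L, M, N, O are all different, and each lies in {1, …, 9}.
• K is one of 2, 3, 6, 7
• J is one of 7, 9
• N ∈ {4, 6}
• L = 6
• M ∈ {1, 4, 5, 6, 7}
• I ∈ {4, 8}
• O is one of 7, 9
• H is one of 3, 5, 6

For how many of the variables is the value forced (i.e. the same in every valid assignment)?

L's domain is down to {6}, so L = 6. Remove 6 from H, K, M, N.
N has just one choice, so N = 4. Eliminate 4 elsewhere: I, M.
That leaves I = 8.
J and O between them cover only {7, 9} — a naked pair. Remove those values from K, M.
Determined: I=8, L=6, N=4. The other variables each still have more than one consistent value. That makes 3.

3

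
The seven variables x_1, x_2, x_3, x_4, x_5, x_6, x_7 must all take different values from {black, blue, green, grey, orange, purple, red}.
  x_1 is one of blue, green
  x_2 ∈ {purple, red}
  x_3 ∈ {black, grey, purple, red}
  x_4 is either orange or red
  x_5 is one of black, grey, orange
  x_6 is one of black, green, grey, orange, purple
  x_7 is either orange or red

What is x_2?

purple

The 7 variables together cover exactly {black, blue, green, grey, orange, purple, red} — 7 values for 7 variables — and blue appears only in x_1's list, so x_1 = blue.
Among the 6 still-open variables, green fits only x_6 (and all 6 values in {black, green, grey, orange, purple, red} must be used), so x_6 = green.
x_4 and x_7 share exactly the 2 values {orange, red}; by pigeonhole those values go to them, so strike orange, red from x_2, x_3, x_5.
So x_2 = purple.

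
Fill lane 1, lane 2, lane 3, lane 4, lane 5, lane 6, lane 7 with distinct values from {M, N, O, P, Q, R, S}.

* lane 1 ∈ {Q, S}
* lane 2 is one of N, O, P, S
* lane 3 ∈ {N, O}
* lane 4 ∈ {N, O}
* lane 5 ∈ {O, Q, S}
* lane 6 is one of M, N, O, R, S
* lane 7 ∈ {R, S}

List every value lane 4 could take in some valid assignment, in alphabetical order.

N, O

The 7 variables draw from only 7 values {M, N, O, P, Q, R, S}, so each is used; only lane 6 can be M, hence lane 6 = M.
The 6 still-open variables together cover exactly {N, O, P, Q, R, S} — 6 values for 6 variables — and P appears only in lane 2's list, so lane 2 = P.
Among the 5 still-open variables, R fits only lane 7 (and all 5 values in {N, O, Q, R, S} must be used), so lane 7 = R.
lane 3 and lane 4 share exactly the 2 values {N, O}; by pigeonhole those values go to them, so strike N, O from lane 5.
No further eliminations apply; lane 4 can still be any of N, O.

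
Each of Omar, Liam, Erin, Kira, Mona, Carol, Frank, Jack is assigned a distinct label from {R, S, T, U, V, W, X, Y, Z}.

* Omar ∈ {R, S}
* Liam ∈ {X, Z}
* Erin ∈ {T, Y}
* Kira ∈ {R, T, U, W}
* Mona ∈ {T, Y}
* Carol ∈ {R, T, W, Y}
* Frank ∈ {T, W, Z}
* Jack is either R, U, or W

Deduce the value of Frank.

Z

Among the 8 variables, S fits only Omar (and all 8 values in {R, S, T, U, W, X, Y, Z} must be used), so Omar = S.
The 7 still-open variables draw from only 7 values {R, T, U, W, X, Y, Z}, so each is used; only Liam can be X, hence Liam = X.
Among the 6 still-open variables, Z fits only Frank (and all 6 values in {R, T, U, W, Y, Z} must be used), so Frank = Z.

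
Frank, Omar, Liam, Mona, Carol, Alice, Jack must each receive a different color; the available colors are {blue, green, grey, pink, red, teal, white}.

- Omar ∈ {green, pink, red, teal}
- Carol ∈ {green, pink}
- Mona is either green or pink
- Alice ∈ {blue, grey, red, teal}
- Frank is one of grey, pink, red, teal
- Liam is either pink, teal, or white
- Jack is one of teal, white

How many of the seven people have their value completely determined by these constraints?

The 7 variables together cover exactly {blue, green, grey, pink, red, teal, white} — 7 values for 7 variables — and blue appears only in Alice's list, so Alice = blue.
The 6 still-open variables together cover exactly {green, grey, pink, red, teal, white} — 6 values for 6 variables — and grey appears only in Frank's list, so Frank = grey.
The 5 still-open variables draw from only 5 values {green, pink, red, teal, white}, so each is used; only Omar can be red, hence Omar = red.
Mona and Carol between them cover only {green, pink} — a naked pair. Remove those values from Liam.
Determined: Frank=grey, Omar=red, Alice=blue. The other people each still have more than one consistent value. That makes 3.

3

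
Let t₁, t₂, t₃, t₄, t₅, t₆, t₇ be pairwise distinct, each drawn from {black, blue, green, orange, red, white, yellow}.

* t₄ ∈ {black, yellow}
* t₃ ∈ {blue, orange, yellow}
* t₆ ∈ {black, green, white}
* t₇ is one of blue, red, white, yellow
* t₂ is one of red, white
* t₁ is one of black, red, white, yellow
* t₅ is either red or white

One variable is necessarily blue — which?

t₇

The 7 variables together cover exactly {black, blue, green, orange, red, white, yellow} — 7 values for 7 variables — and green appears only in t₆'s list, so t₆ = green.
The 6 still-open variables draw from only 6 values {black, blue, orange, red, white, yellow}, so each is used; only t₃ can be orange, hence t₃ = orange.
Among the 5 still-open variables, blue fits only t₇ (and all 5 values in {black, blue, red, white, yellow} must be used), so t₇ = blue.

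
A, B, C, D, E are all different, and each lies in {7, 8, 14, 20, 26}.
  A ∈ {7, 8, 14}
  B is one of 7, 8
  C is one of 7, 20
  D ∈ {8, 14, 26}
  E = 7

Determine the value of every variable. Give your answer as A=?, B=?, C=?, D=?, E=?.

A=14, B=8, C=20, D=26, E=7

E's domain is down to {7}, so E = 7. Strike 7 from A, B, C.
B has just one choice, so B = 8. Remove 8 from A, D.
C's domain is down to {20}, so C = 20.
A's domain is down to {14}, so A = 14. Eliminate 14 elsewhere: D.
D must be 26 (only option left).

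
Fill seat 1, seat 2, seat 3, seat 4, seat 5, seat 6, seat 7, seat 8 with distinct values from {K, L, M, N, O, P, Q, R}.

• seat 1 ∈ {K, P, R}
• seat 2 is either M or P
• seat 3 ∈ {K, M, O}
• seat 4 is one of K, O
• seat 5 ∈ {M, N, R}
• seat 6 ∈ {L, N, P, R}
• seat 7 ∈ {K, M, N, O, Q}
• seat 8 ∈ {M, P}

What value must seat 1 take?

R

The 8 variables draw from only 8 values {K, L, M, N, O, P, Q, R}, so each is used; only seat 6 can be L, hence seat 6 = L.
The 7 still-open variables together cover exactly {K, M, N, O, P, Q, R} — 7 values for 7 variables — and Q appears only in seat 7's list, so seat 7 = Q.
The 6 still-open variables together cover exactly {K, M, N, O, P, R} — 6 values for 6 variables — and N appears only in seat 5's list, so seat 5 = N.
The 5 still-open variables together cover exactly {K, M, O, P, R} — 5 values for 5 variables — and R appears only in seat 1's list, so seat 1 = R.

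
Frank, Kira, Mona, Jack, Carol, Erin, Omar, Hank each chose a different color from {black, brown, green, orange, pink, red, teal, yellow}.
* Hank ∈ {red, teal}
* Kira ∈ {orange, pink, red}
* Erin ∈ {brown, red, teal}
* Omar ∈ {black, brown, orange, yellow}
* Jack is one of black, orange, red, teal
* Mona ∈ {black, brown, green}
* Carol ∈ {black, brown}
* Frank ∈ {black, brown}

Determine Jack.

orange

The 8 variables draw from only 8 values {black, brown, green, orange, pink, red, teal, yellow}, so each is used; only Mona can be green, hence Mona = green.
The 7 still-open variables draw from only 7 values {black, brown, orange, pink, red, teal, yellow}, so each is used; only Kira can be pink, hence Kira = pink.
Among the 6 still-open variables, yellow fits only Omar (and all 6 values in {black, brown, orange, red, teal, yellow} must be used), so Omar = yellow.
The 5 still-open variables draw from only 5 values {black, brown, orange, red, teal}, so each is used; only Jack can be orange, hence Jack = orange.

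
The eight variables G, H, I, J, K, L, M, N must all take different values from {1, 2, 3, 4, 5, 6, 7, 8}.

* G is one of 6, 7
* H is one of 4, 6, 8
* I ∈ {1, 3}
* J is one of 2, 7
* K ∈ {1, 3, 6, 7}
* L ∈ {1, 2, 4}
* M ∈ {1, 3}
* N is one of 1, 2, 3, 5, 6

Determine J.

2

The 8 variables together cover exactly {1, 2, 3, 4, 5, 6, 7, 8} — 8 values for 8 variables — and 5 appears only in N's list, so N = 5.
The 7 still-open variables together cover exactly {1, 2, 3, 4, 6, 7, 8} — 7 values for 7 variables — and 8 appears only in H's list, so H = 8.
The 6 still-open variables draw from only 6 values {1, 2, 3, 4, 6, 7}, so each is used; only L can be 4, hence L = 4.
The 5 still-open variables draw from only 5 values {1, 2, 3, 6, 7}, so each is used; only J can be 2, hence J = 2.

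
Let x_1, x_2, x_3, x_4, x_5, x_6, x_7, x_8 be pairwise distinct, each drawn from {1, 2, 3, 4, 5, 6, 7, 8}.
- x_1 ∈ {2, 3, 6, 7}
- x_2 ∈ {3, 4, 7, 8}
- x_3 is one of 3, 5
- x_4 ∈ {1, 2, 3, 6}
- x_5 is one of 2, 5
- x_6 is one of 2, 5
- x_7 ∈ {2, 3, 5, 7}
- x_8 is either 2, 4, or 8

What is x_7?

Among the 8 variables, 1 fits only x_4 (and all 8 values in {1, 2, 3, 4, 5, 6, 7, 8} must be used), so x_4 = 1.
The 7 still-open variables draw from only 7 values {2, 3, 4, 5, 6, 7, 8}, so each is used; only x_1 can be 6, hence x_1 = 6.
The 2 variables x_5 and x_6 are confined to {2, 5}, which locks those values in; drop them from x_3, x_7, x_8.
x_3 must be 3 (only option left). Strike 3 from x_2, x_7.
So x_7 = 7.

7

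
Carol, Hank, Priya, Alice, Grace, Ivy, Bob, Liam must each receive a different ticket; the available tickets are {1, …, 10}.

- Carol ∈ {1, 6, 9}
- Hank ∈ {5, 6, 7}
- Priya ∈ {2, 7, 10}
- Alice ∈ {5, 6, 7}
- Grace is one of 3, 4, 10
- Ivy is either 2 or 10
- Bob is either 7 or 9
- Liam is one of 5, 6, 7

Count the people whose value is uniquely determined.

2

Hank, Alice, Liam between them cover only {5, 6, 7} — a naked triple. Remove those values from Carol, Priya, Bob.
Bob has just one choice, so Bob = 9. Remove 9 from Carol.
Carol must be 1 (only option left).
Priya and Ivy between them cover only {2, 10} — a naked pair. Remove those values from Grace.
Determined: Carol=1, Bob=9. The other people each still have more than one consistent value. That makes 2.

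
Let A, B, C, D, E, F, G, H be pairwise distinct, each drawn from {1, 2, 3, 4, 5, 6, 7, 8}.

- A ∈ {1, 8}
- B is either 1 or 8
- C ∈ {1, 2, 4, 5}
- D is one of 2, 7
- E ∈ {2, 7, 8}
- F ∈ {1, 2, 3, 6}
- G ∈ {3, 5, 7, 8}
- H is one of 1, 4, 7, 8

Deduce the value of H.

4

The 8 variables draw from only 8 values {1, 2, 3, 4, 5, 6, 7, 8}, so each is used; only F can be 6, hence F = 6.
Among the 7 still-open variables, 3 fits only G (and all 7 values in {1, 2, 3, 4, 5, 7, 8} must be used), so G = 3.
The 6 still-open variables draw from only 6 values {1, 2, 4, 5, 7, 8}, so each is used; only C can be 5, hence C = 5.
The 5 still-open variables draw from only 5 values {1, 2, 4, 7, 8}, so each is used; only H can be 4, hence H = 4.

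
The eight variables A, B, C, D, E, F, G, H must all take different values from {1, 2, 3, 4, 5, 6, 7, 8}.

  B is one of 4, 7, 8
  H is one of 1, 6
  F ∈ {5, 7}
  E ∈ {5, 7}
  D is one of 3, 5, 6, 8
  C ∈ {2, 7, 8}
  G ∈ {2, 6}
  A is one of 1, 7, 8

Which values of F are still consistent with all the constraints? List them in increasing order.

5, 7

Among the 8 variables, 3 fits only D (and all 8 values in {1, 2, 3, 4, 5, 6, 7, 8} must be used), so D = 3.
The 7 still-open variables together cover exactly {1, 2, 4, 5, 6, 7, 8} — 7 values for 7 variables — and 4 appears only in B's list, so B = 4.
E and F between them cover only {5, 7} — a naked pair. Remove those values from A, C.
No further eliminations apply; F can still be any of 5, 7.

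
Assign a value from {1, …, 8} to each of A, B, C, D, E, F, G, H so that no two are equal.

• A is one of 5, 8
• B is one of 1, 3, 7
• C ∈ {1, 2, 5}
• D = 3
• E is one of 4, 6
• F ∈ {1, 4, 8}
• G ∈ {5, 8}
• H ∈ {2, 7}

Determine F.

4

D must be 3 (only option left). Strike 3 from B.
Among the 7 still-open variables, 6 fits only E (and all 7 values in {1, 2, 4, 5, 6, 7, 8} must be used), so E = 6.
The 6 still-open variables together cover exactly {1, 2, 4, 5, 7, 8} — 6 values for 6 variables — and 4 appears only in F's list, so F = 4.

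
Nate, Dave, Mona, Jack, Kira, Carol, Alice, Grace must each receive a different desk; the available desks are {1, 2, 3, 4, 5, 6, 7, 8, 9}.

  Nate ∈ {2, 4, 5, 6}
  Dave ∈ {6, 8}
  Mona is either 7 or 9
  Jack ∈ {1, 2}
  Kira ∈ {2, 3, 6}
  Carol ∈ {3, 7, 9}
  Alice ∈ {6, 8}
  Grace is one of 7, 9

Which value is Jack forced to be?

Dave and Alice share exactly the 2 values {6, 8}; by pigeonhole those values go to them, so strike 6, 8 from Nate, Kira.
Mona and Grace share exactly the 2 values {7, 9}; by pigeonhole those values go to them, so strike 7, 9 from Carol.
Carol's domain is down to {3}, so Carol = 3. Remove 3 from Kira.
Kira must be 2 (only option left). Remove 2 from Nate, Jack.
So Jack = 1.

1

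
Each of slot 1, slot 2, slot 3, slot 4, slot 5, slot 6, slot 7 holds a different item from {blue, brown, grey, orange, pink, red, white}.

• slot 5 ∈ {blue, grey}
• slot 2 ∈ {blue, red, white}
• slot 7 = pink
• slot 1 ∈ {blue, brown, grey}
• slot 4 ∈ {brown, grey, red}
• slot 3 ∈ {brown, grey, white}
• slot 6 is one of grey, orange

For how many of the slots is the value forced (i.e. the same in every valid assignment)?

slot 7 has just one choice, so slot 7 = pink.
The 6 still-open variables draw from only 6 values {blue, brown, grey, orange, red, white}, so each is used; only slot 6 can be orange, hence slot 6 = orange.
Determined: slot 6=orange, slot 7=pink. The other slots each still have more than one consistent value. That makes 2.

2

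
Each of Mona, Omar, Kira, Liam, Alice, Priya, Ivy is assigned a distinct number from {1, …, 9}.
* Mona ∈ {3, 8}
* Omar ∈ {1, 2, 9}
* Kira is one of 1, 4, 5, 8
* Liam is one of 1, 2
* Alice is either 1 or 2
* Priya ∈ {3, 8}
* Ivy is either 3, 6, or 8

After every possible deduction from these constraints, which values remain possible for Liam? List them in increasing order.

Mona and Priya share exactly the 2 values {3, 8}; by pigeonhole those values go to them, so strike 3, 8 from Kira, Ivy.
Ivy must be 6 (only option left).
Liam and Alice between them cover only {1, 2} — a naked pair. Remove those values from Omar, Kira.
Omar must be 9 (only option left).
No further eliminations apply; Liam can still be any of 1, 2.

1, 2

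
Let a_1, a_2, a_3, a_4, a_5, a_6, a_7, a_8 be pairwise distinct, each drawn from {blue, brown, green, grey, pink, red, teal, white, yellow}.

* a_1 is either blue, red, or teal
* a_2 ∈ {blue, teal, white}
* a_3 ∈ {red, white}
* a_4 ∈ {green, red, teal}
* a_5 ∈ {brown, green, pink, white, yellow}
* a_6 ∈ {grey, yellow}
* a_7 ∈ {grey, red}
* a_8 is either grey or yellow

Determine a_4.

green

The 2 variables a_6 and a_8 are confined to {grey, yellow}, which locks those values in; drop them from a_5, a_7.
That leaves a_7 = red. So a_1, a_3, a_4 can't be red.
a_3's domain is down to {white}, so a_3 = white. Eliminate white elsewhere: a_2, a_5.
The 2 variables a_1 and a_2 are confined to {blue, teal}, which locks those values in; drop them from a_4.
So a_4 = green.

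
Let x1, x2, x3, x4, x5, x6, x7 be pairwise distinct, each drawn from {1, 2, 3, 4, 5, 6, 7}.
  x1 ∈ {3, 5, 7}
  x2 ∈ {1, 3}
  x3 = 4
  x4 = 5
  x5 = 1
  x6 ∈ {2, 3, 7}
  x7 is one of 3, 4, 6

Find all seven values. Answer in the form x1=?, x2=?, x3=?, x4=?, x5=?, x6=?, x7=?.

x3 must be 4 (only option left). So x7 can't be 4.
That leaves x4 = 5. Strike 5 from x1.
x5 has just one choice, so x5 = 1. So x2 can't be 1.
x2 must be 3 (only option left). So x1, x6, x7 can't be 3.
That leaves x7 = 6.
x1 must be 7 (only option left). Eliminate 7 elsewhere: x6.
That leaves x6 = 2.

x1=7, x2=3, x3=4, x4=5, x5=1, x6=2, x7=6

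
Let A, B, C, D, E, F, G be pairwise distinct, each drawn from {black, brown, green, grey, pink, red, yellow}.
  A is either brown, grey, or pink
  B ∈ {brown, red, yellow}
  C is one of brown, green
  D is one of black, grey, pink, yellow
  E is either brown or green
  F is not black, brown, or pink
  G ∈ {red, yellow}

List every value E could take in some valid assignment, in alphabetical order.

brown, green

The 7 variables draw from only 7 values {black, brown, green, grey, pink, red, yellow}, so each is used; only D can be black, hence D = black.
Among the 6 still-open variables, pink fits only A (and all 6 values in {brown, green, grey, pink, red, yellow} must be used), so A = pink.
The 5 still-open variables together cover exactly {brown, green, grey, red, yellow} — 5 values for 5 variables — and grey appears only in F's list, so F = grey.
The 2 variables C and E are confined to {brown, green}, which locks those values in; drop them from B.
No further eliminations apply; E can still be any of brown, green.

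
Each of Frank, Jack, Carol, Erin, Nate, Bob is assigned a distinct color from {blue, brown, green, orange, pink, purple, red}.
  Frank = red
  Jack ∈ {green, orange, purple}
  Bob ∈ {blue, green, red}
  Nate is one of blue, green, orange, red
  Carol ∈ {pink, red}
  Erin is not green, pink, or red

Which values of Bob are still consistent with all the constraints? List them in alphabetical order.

Frank's domain is down to {red}, so Frank = red. Strike red from Carol, Nate, Bob.
Carol has just one choice, so Carol = pink.
No further eliminations apply; Bob can still be any of blue, green.

blue, green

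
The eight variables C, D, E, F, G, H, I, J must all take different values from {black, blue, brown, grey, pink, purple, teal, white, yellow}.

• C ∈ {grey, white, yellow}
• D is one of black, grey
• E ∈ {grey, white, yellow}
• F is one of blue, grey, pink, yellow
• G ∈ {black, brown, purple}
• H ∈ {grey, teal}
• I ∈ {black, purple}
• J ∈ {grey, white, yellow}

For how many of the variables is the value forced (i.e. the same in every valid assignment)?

C, E, J share exactly the 3 values {grey, white, yellow}; by pigeonhole those values go to them, so strike grey, white, yellow from D, F, H.
That leaves D = black. Strike black from G, I.
H's domain is down to {teal}, so H = teal.
That leaves I = purple. So G can't be purple.
G has just one choice, so G = brown.
Determined: D=black, G=brown, H=teal, I=purple. The other variables each still have more than one consistent value. That makes 4.

4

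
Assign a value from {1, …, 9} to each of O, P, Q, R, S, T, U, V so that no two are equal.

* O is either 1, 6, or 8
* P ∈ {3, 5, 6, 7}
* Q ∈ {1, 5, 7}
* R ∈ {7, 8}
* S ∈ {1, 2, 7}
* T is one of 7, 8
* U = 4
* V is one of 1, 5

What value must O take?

U must be 4 (only option left).
Among the 7 still-open variables, 2 fits only S (and all 7 values in {1, 2, 3, 5, 6, 7, 8} must be used), so S = 2.
The 6 still-open variables draw from only 6 values {1, 3, 5, 6, 7, 8}, so each is used; only P can be 3, hence P = 3.
The 5 still-open variables draw from only 5 values {1, 5, 6, 7, 8}, so each is used; only O can be 6, hence O = 6.

6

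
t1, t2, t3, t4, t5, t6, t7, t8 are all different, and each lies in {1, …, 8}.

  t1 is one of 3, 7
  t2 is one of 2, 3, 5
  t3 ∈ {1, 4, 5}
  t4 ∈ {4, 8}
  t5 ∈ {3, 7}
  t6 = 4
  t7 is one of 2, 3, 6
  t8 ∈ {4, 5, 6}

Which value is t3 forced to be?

1

t6's domain is down to {4}, so t6 = 4. Strike 4 from t3, t4, t8.
t4's domain is down to {8}, so t4 = 8.
Among the 6 still-open variables, 1 fits only t3 (and all 6 values in {1, 2, 3, 5, 6, 7} must be used), so t3 = 1.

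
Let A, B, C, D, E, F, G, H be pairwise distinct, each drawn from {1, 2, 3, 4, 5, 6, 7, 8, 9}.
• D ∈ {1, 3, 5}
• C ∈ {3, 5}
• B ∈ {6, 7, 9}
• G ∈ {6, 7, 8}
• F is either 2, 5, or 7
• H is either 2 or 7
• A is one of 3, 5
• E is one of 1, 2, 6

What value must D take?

1

Among the 8 variables, 8 fits only G (and all 8 values in {1, 2, 3, 5, 6, 7, 8, 9} must be used), so G = 8.
The 7 still-open variables together cover exactly {1, 2, 3, 5, 6, 7, 9} — 7 values for 7 variables — and 9 appears only in B's list, so B = 9.
Among the 6 still-open variables, 6 fits only E (and all 6 values in {1, 2, 3, 5, 6, 7} must be used), so E = 6.
The 5 still-open variables draw from only 5 values {1, 2, 3, 5, 7}, so each is used; only D can be 1, hence D = 1.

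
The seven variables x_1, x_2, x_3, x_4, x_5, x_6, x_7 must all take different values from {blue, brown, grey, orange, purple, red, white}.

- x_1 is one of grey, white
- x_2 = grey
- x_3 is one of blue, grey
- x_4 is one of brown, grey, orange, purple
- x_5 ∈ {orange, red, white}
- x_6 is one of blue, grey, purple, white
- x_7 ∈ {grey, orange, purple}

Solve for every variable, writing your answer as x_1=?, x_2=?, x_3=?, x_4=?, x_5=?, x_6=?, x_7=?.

x_2 has just one choice, so x_2 = grey. So x_1, x_3, x_4, x_6, x_7 can't be grey.
That leaves x_3 = blue. Strike blue from x_6.
x_1 has just one choice, so x_1 = white. Remove white from x_5, x_6.
That leaves x_6 = purple. Remove purple from x_4, x_7.
That leaves x_7 = orange. Eliminate orange elsewhere: x_4, x_5.
x_4 has just one choice, so x_4 = brown.
That leaves x_5 = red.

x_1=white, x_2=grey, x_3=blue, x_4=brown, x_5=red, x_6=purple, x_7=orange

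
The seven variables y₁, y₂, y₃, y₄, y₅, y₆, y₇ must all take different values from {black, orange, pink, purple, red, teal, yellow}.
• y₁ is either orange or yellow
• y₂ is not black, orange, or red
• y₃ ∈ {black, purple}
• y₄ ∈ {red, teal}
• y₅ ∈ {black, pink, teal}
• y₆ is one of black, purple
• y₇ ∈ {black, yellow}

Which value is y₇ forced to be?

The 7 variables together cover exactly {black, orange, pink, purple, red, teal, yellow} — 7 values for 7 variables — and orange appears only in y₁'s list, so y₁ = orange.
The 6 still-open variables draw from only 6 values {black, pink, purple, red, teal, yellow}, so each is used; only y₄ can be red, hence y₄ = red.
The 2 variables y₃ and y₆ are confined to {black, purple}, which locks those values in; drop them from y₂, y₅, y₇.
So y₇ = yellow.

yellow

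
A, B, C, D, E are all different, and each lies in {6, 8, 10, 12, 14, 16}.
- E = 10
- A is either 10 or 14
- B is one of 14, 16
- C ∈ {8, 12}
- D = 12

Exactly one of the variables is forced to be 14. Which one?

D must be 12 (only option left). Eliminate 12 elsewhere: C.
That leaves E = 10. Strike 10 from A.
So 14 goes to A.

A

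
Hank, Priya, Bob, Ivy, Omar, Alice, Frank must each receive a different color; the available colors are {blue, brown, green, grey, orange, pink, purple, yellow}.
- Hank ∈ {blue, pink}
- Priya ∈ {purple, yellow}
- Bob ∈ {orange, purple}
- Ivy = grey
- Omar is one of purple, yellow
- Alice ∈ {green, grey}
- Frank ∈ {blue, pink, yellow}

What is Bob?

orange

Ivy has just one choice, so Ivy = grey. Strike grey from Alice.
Alice has just one choice, so Alice = green.
The 5 still-open variables draw from only 5 values {blue, orange, pink, purple, yellow}, so each is used; only Bob can be orange, hence Bob = orange.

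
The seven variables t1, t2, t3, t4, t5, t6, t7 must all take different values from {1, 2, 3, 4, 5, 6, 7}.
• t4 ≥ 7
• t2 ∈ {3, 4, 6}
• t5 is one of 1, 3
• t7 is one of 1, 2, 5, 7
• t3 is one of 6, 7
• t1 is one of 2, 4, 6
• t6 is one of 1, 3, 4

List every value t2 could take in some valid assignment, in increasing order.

t4 has just one choice, so t4 = 7. Eliminate 7 elsewhere: t3, t7.
t3 must be 6 (only option left). Remove 6 from t1, t2.
Among the 5 still-open variables, 5 fits only t7 (and all 5 values in {1, 2, 3, 4, 5} must be used), so t7 = 5.
Among the 4 still-open variables, 2 fits only t1 (and all 4 values in {1, 2, 3, 4} must be used), so t1 = 2.
No further eliminations apply; t2 can still be any of 3, 4.

3, 4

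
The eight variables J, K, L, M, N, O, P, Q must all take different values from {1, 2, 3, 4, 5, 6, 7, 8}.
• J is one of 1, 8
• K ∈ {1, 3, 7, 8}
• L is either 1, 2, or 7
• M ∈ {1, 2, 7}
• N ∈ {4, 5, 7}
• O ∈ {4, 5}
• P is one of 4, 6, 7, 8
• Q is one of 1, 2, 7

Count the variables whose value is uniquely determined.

3

The 8 variables draw from only 8 values {1, 2, 3, 4, 5, 6, 7, 8}, so each is used; only K can be 3, hence K = 3.
Among the 7 still-open variables, 6 fits only P (and all 7 values in {1, 2, 4, 5, 6, 7, 8} must be used), so P = 6.
The 6 still-open variables together cover exactly {1, 2, 4, 5, 7, 8} — 6 values for 6 variables — and 8 appears only in J's list, so J = 8.
L, M, Q between them cover only {1, 2, 7} — a naked triple. Remove those values from N.
Determined: J=8, K=3, P=6. The other variables each still have more than one consistent value. That makes 3.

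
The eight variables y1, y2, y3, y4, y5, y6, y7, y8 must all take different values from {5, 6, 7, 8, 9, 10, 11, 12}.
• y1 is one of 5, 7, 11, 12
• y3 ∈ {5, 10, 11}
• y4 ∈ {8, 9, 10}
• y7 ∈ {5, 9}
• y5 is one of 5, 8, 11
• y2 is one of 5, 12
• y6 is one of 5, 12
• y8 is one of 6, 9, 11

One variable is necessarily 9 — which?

y7

The 8 variables draw from only 8 values {5, 6, 7, 8, 9, 10, 11, 12}, so each is used; only y8 can be 6, hence y8 = 6.
The 7 still-open variables together cover exactly {5, 7, 8, 9, 10, 11, 12} — 7 values for 7 variables — and 7 appears only in y1's list, so y1 = 7.
y2 and y6 between them cover only {5, 12} — a naked pair. Remove those values from y3, y5, y7.
So 9 goes to y7.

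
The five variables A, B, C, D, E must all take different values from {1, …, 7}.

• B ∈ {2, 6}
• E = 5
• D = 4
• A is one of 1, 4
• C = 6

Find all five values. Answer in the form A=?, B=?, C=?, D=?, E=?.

C's domain is down to {6}, so C = 6. Remove 6 from B.
D has just one choice, so D = 4. So A can't be 4.
E must be 5 (only option left).
That leaves A = 1.
B's domain is down to {2}, so B = 2.

A=1, B=2, C=6, D=4, E=5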